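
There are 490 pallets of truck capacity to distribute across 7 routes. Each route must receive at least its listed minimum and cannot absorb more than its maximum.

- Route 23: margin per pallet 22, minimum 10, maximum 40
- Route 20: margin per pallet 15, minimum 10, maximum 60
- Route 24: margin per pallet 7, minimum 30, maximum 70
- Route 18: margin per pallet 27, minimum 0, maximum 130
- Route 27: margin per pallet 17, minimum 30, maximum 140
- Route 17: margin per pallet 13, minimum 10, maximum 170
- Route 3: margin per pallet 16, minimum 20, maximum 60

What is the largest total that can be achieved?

9230

Meeting every minimum uses 10+10+30+0+30+10+20 = 110 pallets, leaving 380.
Order the routes by margin per pallet: Route 18 27 > Route 23 22 > Route 27 17 > Route 3 16 > Route 20 15 > Route 17 13 > Route 24 7.
Route 18: +130 to 130 (cap) → 250 left.
Give Route 23 30 more to hit its cap of 40 → 220 left.
Give Route 27 110 more to hit its cap of 140 → 110 left.
Give Route 3 40 more to hit its cap of 60 → 70 left.
Route 20 takes 50 more to reach its cap of 60 → 20 left.
Route 17 has room for 160 more but only 20 remain, so it gets 30.
Total = 22×40 + 15×60 + 7×30 + 27×130 + 17×140 + 13×30 + 16×60 = 9230.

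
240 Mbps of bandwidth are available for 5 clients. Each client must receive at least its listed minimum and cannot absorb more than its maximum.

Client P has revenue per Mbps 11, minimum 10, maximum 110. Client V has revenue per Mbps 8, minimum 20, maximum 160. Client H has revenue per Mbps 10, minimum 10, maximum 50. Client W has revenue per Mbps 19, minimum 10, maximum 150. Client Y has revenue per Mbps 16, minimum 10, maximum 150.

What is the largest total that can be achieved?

Meeting every minimum uses 10+20+10+10+10 = 60 Mbps, leaving 180.
Rank by revenue per Mbps: Client W 19 > Client Y 16 > Client P 11 > Client H 10 > Client V 8.
Give Client W 140 more to hit its cap of 150 — 40 left.
Client Y has room for 140 more but only 40 remain, so it gets 50.
Total = 11×10 + 8×20 + 10×10 + 19×150 + 16×50 = 4020.

4020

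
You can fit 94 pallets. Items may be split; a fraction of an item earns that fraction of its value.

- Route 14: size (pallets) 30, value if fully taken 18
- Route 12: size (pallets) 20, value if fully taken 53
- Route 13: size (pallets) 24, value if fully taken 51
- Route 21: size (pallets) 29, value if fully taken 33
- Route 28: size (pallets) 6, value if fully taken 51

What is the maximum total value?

Sort by value density: Route 28 51/6≈8.5, Route 12 53/20≈2.65, Route 13 51/24≈2.12, Route 21 33/29≈1.14, Route 14 18/30≈0.6.
Route 28: take in full, 6 pallets for value 51 → 88 left.
Route 12: take in full, 20 pallets for value 53 → 68 left.
Take all of Route 13 (24 pallets, value 51) → 44 pallets left.
All 29 pallets of Route 21 fit (value 33) → 15 remain.
Only 15 pallets remain; take 15/30 of Route 14 for value 18×15/30 = 9.
Total value = 197.

197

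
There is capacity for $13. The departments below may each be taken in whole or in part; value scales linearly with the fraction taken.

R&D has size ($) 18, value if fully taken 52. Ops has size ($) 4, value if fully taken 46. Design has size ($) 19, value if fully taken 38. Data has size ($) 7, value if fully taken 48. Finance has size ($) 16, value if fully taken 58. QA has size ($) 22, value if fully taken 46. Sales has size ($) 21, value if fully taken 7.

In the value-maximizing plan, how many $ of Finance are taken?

Sort by value density: Ops 46/4≈11.5, Data 48/7≈6.86, Finance 58/16≈3.62, R&D 52/18≈2.89, QA 46/22≈2.09, Design 38/19≈2, Sales 7/21≈0.333.
Ops: take in full, 4 $ for value 46 → 9 left.
Data: take in full, 7 $ for value 48 → 2 left.
Fill the last 2 $ with part of Finance: 2/16 of it earns 7.25.

2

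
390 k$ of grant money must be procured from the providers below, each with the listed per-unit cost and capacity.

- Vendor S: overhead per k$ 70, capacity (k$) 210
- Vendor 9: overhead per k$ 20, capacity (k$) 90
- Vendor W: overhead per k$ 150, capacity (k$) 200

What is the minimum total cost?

30000

Use providers in increasing cost order.
Take 90 from Vendor 9 at 20 — need 300 more.
Take 210 from Vendor S at 70 — need 90 more.
Vendor W at 150: take 90 of its 200 — requirement met.
Cost = 90×20 + 210×70 + 90×150 = 30000.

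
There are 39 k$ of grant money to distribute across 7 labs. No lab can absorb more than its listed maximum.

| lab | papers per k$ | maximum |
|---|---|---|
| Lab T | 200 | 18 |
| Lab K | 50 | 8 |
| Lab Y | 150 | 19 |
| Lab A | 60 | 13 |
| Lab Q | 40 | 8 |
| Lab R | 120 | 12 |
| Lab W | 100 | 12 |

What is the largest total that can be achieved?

Rank by papers per k$: Lab T 200 > Lab Y 150 > Lab R 120 > Lab W 100 > Lab A 60 > Lab K 50 > Lab Q 40.
Lab T takes 18 to reach its cap of 18 → 21 left.
Lab Y: +19 to 19 (cap) → 2 left.
Lab R: +2 (room for 12) → 2. Pool exhausted.
Total = 200×18 + 150×19 + 120×2 = 6690.

6690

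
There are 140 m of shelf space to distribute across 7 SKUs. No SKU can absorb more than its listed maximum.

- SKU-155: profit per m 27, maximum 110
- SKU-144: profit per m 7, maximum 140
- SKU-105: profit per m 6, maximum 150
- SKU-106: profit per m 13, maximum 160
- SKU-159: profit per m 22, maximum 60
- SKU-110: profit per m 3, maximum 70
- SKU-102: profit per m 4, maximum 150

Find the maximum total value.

Highest profit per m first: SKU-155 27 > SKU-159 22 > SKU-106 13 > SKU-144 7 > SKU-105 6 > SKU-102 4 > SKU-110 3.
Give SKU-155 110 to hit its cap of 110 — 30 left.
Only 30 left; SKU-159 takes them to reach 30.
Total = 27×110 + 22×30 = 3630.

3630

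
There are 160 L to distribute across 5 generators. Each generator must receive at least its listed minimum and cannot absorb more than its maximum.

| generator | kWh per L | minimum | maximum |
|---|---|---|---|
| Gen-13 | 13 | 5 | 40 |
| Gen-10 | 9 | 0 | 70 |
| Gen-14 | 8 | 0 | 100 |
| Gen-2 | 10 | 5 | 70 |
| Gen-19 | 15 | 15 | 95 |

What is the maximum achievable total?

Meeting every minimum uses 5+0+0+5+15 = 25 L, leaving 135.
Rank by kWh per L: Gen-19 15 > Gen-13 13 > Gen-2 10 > Gen-10 9 > Gen-14 8.
Give Gen-19 80 more to hit its cap of 95 — 55 left.
Give Gen-13 35 more to hit its cap of 40 — 20 left.
Only 20 left; Gen-2 takes them to reach 25.
Total = 13×40 + 10×25 + 15×95 = 2195.

2195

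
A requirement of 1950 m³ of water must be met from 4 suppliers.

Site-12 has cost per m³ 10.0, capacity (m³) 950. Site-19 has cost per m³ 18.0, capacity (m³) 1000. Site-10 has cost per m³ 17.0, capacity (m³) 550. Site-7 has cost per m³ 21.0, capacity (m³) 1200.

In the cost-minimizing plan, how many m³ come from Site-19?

Use suppliers in increasing cost order.
Site-12 at 10.0: take all 950 m³ ; 1000 still needed.
Take 550 from Site-10 at 17.0 ; need 450 more.
Site-19 at 18.0: take 450 of its 1000 ; requirement met.
Site-7: unused.

450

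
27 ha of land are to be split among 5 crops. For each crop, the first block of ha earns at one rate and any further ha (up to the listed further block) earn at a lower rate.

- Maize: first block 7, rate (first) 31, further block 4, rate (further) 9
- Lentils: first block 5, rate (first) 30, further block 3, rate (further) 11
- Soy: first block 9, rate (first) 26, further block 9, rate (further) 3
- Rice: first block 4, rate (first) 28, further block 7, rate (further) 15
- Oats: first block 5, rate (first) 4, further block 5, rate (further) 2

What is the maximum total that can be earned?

743

Order all 10 blocks by rate: Maize/T1 31 > Lentils/T1 30 > Rice/T1 28 > Soy/T1 26 > Rice/T2 15 > Lentils/T2 11 > Maize/T2 9 > Oats/T1 4 > Soy/T2 3 > Oats/T2 2.
Maize T1 at 31: fill all 7 → 20 left.
Fill Lentils T1 block (5 at 30) → 15 left.
Rice/T1 (28): +4 → 11 left.
Soy/T1 (26): +9 → 2 left.
2 remain; put them into Rice T2 at 15.
Total = 31×7 + 30×5 + 28×4 + 26×9 + 15×2 = 743.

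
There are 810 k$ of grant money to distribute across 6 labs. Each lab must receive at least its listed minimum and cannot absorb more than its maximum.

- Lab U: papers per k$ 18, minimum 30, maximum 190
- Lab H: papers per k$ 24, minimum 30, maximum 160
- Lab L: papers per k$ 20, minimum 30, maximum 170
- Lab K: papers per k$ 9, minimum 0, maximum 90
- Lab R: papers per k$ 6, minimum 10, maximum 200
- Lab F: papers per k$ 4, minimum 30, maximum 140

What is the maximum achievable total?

Meeting every minimum uses 30+30+30+0+10+30 = 130 k$, leaving 680.
Order the labs by papers per k$: Lab H 24 > Lab L 20 > Lab U 18 > Lab K 9 > Lab R 6 > Lab F 4.
Give Lab H 130 more to hit its cap of 160 — 550 left.
Lab L takes 140 more to reach its cap of 170 — 410 left.
Lab U: +160 to 190 (cap) — 250 left.
Lab K: +90 to 90 (cap) — 160 left.
Lab R: +160 (room for 190) → 170. Pool exhausted.
Total = 18×190 + 24×160 + 20×170 + 9×90 + 6×170 + 4×30 = 12610.

12610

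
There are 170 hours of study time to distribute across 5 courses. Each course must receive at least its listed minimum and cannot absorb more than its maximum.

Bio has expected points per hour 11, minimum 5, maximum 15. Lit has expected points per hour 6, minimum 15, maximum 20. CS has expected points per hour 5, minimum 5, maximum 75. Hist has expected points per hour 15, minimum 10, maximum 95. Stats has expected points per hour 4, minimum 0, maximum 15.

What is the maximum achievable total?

1910

Meeting every minimum uses 5+15+5+10+0 = 35 hours, leaving 135.
Order the courses by expected points per hour: Hist 15 > Bio 11 > Lit 6 > CS 5 > Stats 4.
Hist takes 85 more to reach its cap of 95 — 50 left.
Bio: +10 to 15 (cap) — 40 left.
Lit takes 5 more to reach its cap of 20 — 35 left.
CS: +35 (room for 70) → 40. Pool exhausted.
Total = 11×15 + 6×20 + 5×40 + 15×95 = 1910.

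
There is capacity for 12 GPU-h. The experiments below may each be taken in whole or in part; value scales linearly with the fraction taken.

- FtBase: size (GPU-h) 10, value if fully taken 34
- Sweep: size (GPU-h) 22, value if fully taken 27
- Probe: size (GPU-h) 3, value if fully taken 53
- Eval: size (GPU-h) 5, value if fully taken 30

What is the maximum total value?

96.6

Best value per unit of size first: Probe 53/3≈17.7, Eval 30/5≈6, FtBase 34/10≈3.4, Sweep 27/22≈1.23.
Probe: take in full, 3 GPU-h for value 53 → 9 left.
Take all of Eval (5 GPU-h, value 30) → 4 GPU-h left.
Only 4 GPU-h remain; take 4/10 of FtBase for value 34×4/10 = 13.6.
Total value = 96.6.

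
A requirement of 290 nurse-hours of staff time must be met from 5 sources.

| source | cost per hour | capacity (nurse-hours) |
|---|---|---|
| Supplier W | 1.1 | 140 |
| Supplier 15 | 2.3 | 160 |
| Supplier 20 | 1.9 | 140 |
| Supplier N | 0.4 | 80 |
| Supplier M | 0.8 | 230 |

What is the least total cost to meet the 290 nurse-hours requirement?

200

Fill from the cheapest source first.
Supplier N (0.4): use full 80 — 210 nurse-hours to go.
Supplier M (0.8): take the remaining 210 — done.
Supplier W, Supplier 20, Supplier 15: unused.
Cost = 80×0.4 + 210×0.8 = 200.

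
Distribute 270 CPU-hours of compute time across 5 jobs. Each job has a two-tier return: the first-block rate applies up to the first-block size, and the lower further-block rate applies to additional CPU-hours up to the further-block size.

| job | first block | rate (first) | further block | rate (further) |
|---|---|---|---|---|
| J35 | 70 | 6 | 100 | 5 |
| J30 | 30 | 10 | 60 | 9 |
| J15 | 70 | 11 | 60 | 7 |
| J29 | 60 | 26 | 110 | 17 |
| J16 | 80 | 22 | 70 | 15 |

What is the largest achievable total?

5490

Treat each block as its own option and order by rate: J29/first 26 > J16/first 22 > J29/second 17 > J16/second 15 > J15/first 11 > J30/first 10 > J30/second 9 > J15/second 7 > J35/first 6 > J35/second 5.
Fill J29 first block (60 at 26) → 210 left.
J16/first (22): +80 → 130 left.
J29 second at 17: fill all 110 → 20 left.
20 remain; put them into J16 second at 15.
Total = 26×60 + 22×80 + 17×110 + 15×20 = 5490.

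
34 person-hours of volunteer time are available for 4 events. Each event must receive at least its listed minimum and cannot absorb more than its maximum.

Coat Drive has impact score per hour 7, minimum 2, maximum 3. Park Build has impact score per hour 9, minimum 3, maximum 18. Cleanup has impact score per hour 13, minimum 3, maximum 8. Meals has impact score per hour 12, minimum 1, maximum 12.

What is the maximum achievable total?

Meeting every minimum uses 2+3+3+1 = 9 person-hours, leaving 25.
Highest impact score per hour first: Cleanup 13 > Meals 12 > Park Build 9 > Coat Drive 7.
Cleanup takes 5 more to reach its cap of 8 — 20 left.
Meals takes 11 more to reach its cap of 12 — 9 left.
Park Build: +9 (room for 15) → 12. Pool exhausted.
Total = 7×2 + 9×12 + 13×8 + 12×12 = 370.

370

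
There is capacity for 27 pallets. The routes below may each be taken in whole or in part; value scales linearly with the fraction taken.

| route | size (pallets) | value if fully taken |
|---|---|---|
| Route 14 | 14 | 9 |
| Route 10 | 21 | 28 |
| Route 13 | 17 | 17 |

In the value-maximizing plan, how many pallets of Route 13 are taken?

6

Best value per unit of size first: Route 10 28/21≈1.33, Route 13 17/17≈1, Route 14 9/14≈0.643.
Take all of Route 10 (21 pallets, value 28) ; 6 pallets left.
6 pallets left: a 6/17 share of Route 13 gives 17×6/17 = 6.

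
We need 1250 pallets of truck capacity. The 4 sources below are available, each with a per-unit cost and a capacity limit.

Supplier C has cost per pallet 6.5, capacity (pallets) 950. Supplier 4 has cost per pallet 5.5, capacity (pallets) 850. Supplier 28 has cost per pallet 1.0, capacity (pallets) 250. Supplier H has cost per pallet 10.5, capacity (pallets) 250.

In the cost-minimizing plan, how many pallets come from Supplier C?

150

Fill from the cheapest source first.
Supplier 28 at 1.0: take all 250 pallets ; 1000 still needed.
Supplier 4 (5.5): use full 850 ; 150 pallets to go.
Supplier C at 6.5: take 150 of its 950 ; requirement met.
Supplier H: unused.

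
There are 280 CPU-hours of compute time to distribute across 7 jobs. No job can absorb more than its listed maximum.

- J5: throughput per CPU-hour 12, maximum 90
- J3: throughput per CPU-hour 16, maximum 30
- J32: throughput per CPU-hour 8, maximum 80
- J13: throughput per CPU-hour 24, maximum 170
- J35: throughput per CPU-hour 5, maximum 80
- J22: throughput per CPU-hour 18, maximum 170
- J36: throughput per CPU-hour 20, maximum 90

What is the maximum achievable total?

6240

Order the jobs by throughput per CPU-hour: J13 24 > J36 20 > J22 18 > J3 16 > J5 12 > J32 8 > J35 5.
Give J13 170 to hit its cap of 170 ; 110 left.
J36: +90 to 90 (cap) ; 20 left.
Only 20 left; J22 takes them to reach 20.
Total = 24×170 + 18×20 + 20×90 = 6240.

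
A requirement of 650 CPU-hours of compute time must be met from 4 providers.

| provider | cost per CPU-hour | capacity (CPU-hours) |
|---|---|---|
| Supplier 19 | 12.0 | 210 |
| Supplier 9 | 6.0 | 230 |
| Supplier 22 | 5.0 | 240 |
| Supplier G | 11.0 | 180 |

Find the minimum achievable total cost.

4560

Cheapest first:
Take 240 from Supplier 22 at 5.0 ; need 410 more.
Take 230 from Supplier 9 at 6.0 ; need 180 more.
Take 180 from Supplier G at 11.0 ; need 0 more.
Supplier 19: unused.
Cost = 240×5.0 + 230×6.0 + 180×11.0 = 4560.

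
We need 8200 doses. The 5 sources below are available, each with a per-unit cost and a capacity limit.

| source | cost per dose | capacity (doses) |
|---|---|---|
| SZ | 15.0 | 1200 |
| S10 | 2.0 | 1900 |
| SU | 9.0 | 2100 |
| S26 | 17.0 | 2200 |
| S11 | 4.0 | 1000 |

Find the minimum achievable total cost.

78700

Use sources in increasing cost order.
Take 1900 from S10 at 2.0 — need 6300 more.
S11 at 4.0: take all 1000 doses — 5300 still needed.
SU at 9.0: take all 2100 doses — 3200 still needed.
Take 1200 from SZ at 15.0 — need 2000 more.
S26 (17.0): take the remaining 2000 — done.
Cost = 1900×2.0 + 1000×4.0 + 2100×9.0 + 1200×15.0 + 2000×17.0 = 78700.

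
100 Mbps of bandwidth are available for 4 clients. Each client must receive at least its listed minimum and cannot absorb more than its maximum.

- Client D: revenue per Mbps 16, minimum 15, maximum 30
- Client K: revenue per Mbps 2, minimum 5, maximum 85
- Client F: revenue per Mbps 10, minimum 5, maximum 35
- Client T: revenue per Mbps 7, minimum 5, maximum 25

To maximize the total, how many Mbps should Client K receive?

Meeting every minimum uses 15+5+5+5 = 30 Mbps, leaving 70.
Rank by revenue per Mbps: Client D 16 > Client F 10 > Client T 7 > Client K 2.
Client D takes 15 more to reach its cap of 30 → 55 left.
Client F takes 30 more to reach its cap of 35 → 25 left.
Give Client T 20 more to hit its cap of 25 → 5 left.
Only 5 left; Client K takes them to reach 10.

10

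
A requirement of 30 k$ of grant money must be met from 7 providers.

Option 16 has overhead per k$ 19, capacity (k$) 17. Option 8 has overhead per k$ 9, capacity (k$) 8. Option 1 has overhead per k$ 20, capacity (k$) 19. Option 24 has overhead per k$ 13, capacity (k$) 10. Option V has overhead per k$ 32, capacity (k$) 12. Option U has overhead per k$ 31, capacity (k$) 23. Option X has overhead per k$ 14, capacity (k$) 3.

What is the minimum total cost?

Use providers in increasing cost order.
Option 8 at 9: take all 8 k$ → 22 still needed.
Option 24 (13): use full 10 → 12 k$ to go.
Option X at 14: take all 3 k$ → 9 still needed.
Take 9 from Option 16 at 19 to finish.
Option 1, Option U, Option V: unused.
Cost = 8×9 + 10×13 + 3×14 + 9×19 = 415.

415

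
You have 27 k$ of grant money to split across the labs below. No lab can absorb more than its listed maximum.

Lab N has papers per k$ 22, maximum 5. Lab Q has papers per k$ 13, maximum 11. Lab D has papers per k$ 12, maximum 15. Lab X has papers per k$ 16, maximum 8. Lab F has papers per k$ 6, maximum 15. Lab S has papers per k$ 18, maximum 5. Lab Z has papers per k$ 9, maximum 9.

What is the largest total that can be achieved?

445

Order the labs by papers per k$: Lab N 22 > Lab S 18 > Lab X 16 > Lab Q 13 > Lab D 12 > Lab Z 9 > Lab F 6.
Lab N takes 5 to reach its cap of 5 → 22 left.
Lab S takes 5 to reach its cap of 5 → 17 left.
Give Lab X 8 to hit its cap of 8 → 9 left.
Only 9 left; Lab Q takes them to reach 9.
Total = 22×5 + 13×9 + 16×8 + 18×5 = 445.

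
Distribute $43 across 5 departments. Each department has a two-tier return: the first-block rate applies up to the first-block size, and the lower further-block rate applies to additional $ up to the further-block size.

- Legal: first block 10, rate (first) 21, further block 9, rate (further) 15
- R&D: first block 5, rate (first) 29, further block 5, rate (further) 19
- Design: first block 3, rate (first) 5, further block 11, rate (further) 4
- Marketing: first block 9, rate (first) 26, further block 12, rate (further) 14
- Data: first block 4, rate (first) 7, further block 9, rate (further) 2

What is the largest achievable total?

889

Order all 10 blocks by rate: R&D/T1 29 > Marketing/T1 26 > Legal/T1 21 > R&D/T2 19 > Legal/T2 15 > Marketing/T2 14 > Data/T1 7 > Design/T1 5 > Design/T2 4 > Data/T2 2.
R&D/T1 (29): +5 → 38 left.
Marketing/T1 (26): +9 → 29 left.
Legal T1 at 21: fill all 10 → 19 left.
Fill R&D T2 block (5 at 19) → 14 left.
Legal/T2 (15): +9 → 5 left.
5 remain; put them into Marketing T2 at 14.
Total = 29×5 + 26×9 + 21×10 + 19×5 + 15×9 + 14×5 = 889.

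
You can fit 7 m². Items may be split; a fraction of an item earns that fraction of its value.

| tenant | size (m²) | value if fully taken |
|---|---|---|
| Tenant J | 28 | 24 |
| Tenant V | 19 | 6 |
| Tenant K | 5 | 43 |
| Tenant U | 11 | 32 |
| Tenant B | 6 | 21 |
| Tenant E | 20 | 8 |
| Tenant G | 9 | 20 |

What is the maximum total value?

Sort by value density: Tenant K 43/5≈8.6, Tenant B 21/6≈3.5, Tenant U 32/11≈2.91, Tenant G 20/9≈2.22, Tenant J 24/28≈0.857, Tenant E 8/20≈0.4, Tenant V 6/19≈0.316.
All 5 m² of Tenant K fit (value 43) ; 2 remain.
Fill the last 2 m² with part of Tenant B: 2/6 of it earns 7.
Total value = 50.

50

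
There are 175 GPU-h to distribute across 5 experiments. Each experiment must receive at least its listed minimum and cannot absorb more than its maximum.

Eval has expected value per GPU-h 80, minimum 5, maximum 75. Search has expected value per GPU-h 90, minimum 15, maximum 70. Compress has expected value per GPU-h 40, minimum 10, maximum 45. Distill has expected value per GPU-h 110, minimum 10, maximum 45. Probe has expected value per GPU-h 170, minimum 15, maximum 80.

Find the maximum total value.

22500

Meeting every minimum uses 5+15+10+10+15 = 55 GPU-h, leaving 120.
Rank by expected value per GPU-h: Probe 170 > Distill 110 > Search 90 > Eval 80 > Compress 40.
Probe: +65 to 80 (cap) → 55 left.
Distill: +35 to 45 (cap) → 20 left.
Search has room for 55 more but only 20 remain, so it gets 35.
Total = 80×5 + 90×35 + 40×10 + 110×45 + 170×80 = 22500.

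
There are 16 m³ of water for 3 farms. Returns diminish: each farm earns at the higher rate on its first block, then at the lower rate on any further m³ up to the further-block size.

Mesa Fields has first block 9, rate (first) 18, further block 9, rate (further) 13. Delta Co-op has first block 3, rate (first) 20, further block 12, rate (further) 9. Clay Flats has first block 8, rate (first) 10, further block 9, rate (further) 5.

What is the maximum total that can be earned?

274

Order all 6 blocks by rate: Delta Co-op/tier1 20 > Mesa Fields/tier1 18 > Mesa Fields/tier2 13 > Clay Flats/tier1 10 > Delta Co-op/tier2 9 > Clay Flats/tier2 5.
Delta Co-op/tier1 (20): +3 → 13 left.
Mesa Fields tier1 at 18: fill all 9 → 4 left.
Mesa Fields tier2 at 13: only 4 left, fill 4.
Total = 20×3 + 18×9 + 13×4 = 274.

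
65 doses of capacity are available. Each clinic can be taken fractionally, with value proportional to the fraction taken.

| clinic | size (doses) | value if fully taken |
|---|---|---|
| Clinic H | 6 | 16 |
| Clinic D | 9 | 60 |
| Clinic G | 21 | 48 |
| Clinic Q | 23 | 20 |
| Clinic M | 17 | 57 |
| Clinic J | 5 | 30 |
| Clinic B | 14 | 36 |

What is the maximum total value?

231

Rank by value-to-size ratio: Clinic D 60/9≈6.67, Clinic J 30/5≈6, Clinic M 57/17≈3.35, Clinic H 16/6≈2.67, Clinic B 36/14≈2.57, Clinic G 48/21≈2.29, Clinic Q 20/23≈0.87.
Clinic D: take in full, 9 doses for value 60 ; 56 left.
Take all of Clinic J (5 doses, value 30) ; 51 doses left.
Take all of Clinic M (17 doses, value 57) ; 34 doses left.
All 6 doses of Clinic H fit (value 16) ; 28 remain.
Clinic B: take in full, 14 doses for value 36 ; 14 left.
Fill the last 14 doses with part of Clinic G: 14/21 of it earns 32.
Total value = 231.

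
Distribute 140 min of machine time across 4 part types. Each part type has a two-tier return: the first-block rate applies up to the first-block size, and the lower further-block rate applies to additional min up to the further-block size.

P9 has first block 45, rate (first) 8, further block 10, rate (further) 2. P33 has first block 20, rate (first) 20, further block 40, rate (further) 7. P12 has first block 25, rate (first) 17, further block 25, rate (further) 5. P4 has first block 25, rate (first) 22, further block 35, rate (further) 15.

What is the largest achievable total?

2180

Order all 8 blocks by rate: P4/T1 22 > P33/T1 20 > P12/T1 17 > P4/T2 15 > P9/T1 8 > P33/T2 7 > P12/T2 5 > P9/T2 2.
Fill P4 T1 block (25 at 22) → 115 left.
P33/T1 (20): +20 → 95 left.
P12/T1 (17): +25 → 70 left.
Fill P4 T2 block (35 at 15) → 35 left.
P9/T1: +35 of 45 at 8; pool empty.
Total = 22×25 + 20×20 + 17×25 + 15×35 + 8×35 = 2180.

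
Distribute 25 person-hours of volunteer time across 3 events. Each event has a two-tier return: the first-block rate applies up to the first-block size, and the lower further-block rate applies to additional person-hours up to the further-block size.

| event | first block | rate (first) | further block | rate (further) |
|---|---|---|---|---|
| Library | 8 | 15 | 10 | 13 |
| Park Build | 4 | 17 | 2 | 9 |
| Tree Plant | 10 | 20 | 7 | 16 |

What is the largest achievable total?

440

Rank every tier by rate: Tree Plant/tier1 20 > Park Build/tier1 17 > Tree Plant/tier2 16 > Library/tier1 15 > Library/tier2 13 > Park Build/tier2 9.
Tree Plant tier1 at 20: fill all 10 ; 15 left.
Fill Park Build tier1 block (4 at 17) ; 11 left.
Tree Plant/tier2 (16): +7 ; 4 left.
Library/tier1: +4 of 8 at 15; pool empty.
Total = 20×10 + 17×4 + 16×7 + 15×4 = 440.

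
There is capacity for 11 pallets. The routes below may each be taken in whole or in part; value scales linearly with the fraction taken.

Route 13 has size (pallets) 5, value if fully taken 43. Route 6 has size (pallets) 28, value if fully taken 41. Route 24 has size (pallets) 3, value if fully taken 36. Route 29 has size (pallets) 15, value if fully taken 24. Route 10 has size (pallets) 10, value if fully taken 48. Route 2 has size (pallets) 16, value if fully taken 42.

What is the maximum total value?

Rank by value-to-size ratio: Route 24 36/3≈12, Route 13 43/5≈8.6, Route 10 48/10≈4.8, Route 2 42/16≈2.62, Route 29 24/15≈1.6, Route 6 41/28≈1.46.
Route 24: take in full, 3 pallets for value 36 → 8 left.
Take all of Route 13 (5 pallets, value 43) → 3 pallets left.
Fill the last 3 pallets with part of Route 10: 3/10 of it earns 14.4.
Total value = 93.4.

93.4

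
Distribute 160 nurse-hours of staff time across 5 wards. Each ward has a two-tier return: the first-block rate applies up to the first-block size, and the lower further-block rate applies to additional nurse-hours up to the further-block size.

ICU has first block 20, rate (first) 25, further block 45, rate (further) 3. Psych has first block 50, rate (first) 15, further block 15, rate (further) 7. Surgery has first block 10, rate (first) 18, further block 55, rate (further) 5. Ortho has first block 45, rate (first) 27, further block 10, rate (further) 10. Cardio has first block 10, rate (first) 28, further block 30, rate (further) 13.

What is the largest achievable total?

Rank every tier by rate: Cardio/T1 28 > Ortho/T1 27 > ICU/T1 25 > Surgery/T1 18 > Psych/T1 15 > Cardio/T2 13 > Ortho/T2 10 > Psych/T2 7 > Surgery/T2 5 > ICU/T2 3.
Fill Cardio T1 block (10 at 28) → 150 left.
Fill Ortho T1 block (45 at 27) → 105 left.
ICU/T1 (25): +20 → 85 left.
Surgery T1 at 18: fill all 10 → 75 left.
Fill Psych T1 block (50 at 15) → 25 left.
25 remain; put them into Cardio T2 at 13.
Total = 28×10 + 27×45 + 25×20 + 18×10 + 15×50 + 13×25 = 3250.

3250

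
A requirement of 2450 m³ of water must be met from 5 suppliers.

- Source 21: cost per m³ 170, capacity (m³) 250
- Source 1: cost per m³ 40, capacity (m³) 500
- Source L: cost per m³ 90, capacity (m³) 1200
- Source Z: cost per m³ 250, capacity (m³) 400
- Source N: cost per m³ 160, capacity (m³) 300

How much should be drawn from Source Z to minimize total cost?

Fill from the cheapest supplier first.
Source 1 at 40: take all 500 m³ → 1950 still needed.
Source L at 90: take all 1200 m³ → 750 still needed.
Take 300 from Source N at 160 → need 450 more.
Source 21 at 170: take all 250 m³ → 200 still needed.
Source Z (250): take the remaining 200 → done.

200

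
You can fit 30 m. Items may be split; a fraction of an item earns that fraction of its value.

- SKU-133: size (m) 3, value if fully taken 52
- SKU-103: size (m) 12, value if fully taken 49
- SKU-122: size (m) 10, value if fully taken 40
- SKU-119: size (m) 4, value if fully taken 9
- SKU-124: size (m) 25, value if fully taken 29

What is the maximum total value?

Rank by value-to-size ratio: SKU-133 52/3≈17.3, SKU-103 49/12≈4.08, SKU-122 40/10≈4, SKU-119 9/4≈2.25, SKU-124 29/25≈1.16.
All 3 m of SKU-133 fit (value 52) — 27 remain.
All 12 m of SKU-103 fit (value 49) — 15 remain.
SKU-122: take in full, 10 m for value 40 — 5 left.
All 4 m of SKU-119 fit (value 9) — 1 remain.
Only 1 m remain; take 1/25 of SKU-124 for value 29×1/25 = 1.16.
Total value = 151.16.

151.16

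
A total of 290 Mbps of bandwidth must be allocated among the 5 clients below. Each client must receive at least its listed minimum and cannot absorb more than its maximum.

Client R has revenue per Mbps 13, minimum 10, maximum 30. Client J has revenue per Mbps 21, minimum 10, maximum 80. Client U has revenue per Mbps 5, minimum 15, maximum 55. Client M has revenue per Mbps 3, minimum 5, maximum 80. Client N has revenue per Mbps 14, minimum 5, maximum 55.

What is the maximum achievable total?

3325

Meeting every minimum uses 10+10+15+5+5 = 45 Mbps, leaving 245.
Highest revenue per Mbps first: Client J 21 > Client N 14 > Client R 13 > Client U 5 > Client M 3.
Client J: +70 to 80 (cap) ; 175 left.
Give Client N 50 more to hit its cap of 55 ; 125 left.
Give Client R 20 more to hit its cap of 30 ; 105 left.
Client U takes 40 more to reach its cap of 55 ; 65 left.
Client M: +65 (room for 75) → 70. Pool exhausted.
Total = 13×30 + 21×80 + 5×55 + 3×70 + 14×55 = 3325.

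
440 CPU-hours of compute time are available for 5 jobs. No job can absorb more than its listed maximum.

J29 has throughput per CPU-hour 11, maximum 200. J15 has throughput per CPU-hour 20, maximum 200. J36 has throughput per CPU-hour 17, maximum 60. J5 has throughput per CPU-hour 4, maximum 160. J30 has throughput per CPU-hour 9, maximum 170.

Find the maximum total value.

Order the jobs by throughput per CPU-hour: J15 20 > J36 17 > J29 11 > J30 9 > J5 4.
J15 takes 200 to reach its cap of 200 — 240 left.
J36: +60 to 60 (cap) — 180 left.
Only 180 left; J29 takes them to reach 180.
Total = 11×180 + 20×200 + 17×60 = 7000.

7000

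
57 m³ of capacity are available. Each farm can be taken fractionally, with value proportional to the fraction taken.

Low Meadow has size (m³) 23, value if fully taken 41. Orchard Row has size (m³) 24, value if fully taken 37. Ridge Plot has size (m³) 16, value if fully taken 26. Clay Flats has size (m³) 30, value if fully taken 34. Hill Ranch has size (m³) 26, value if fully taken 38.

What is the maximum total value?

94.75

Sort by value density: Low Meadow 41/23≈1.78, Ridge Plot 26/16≈1.62, Orchard Row 37/24≈1.54, Hill Ranch 38/26≈1.46, Clay Flats 34/30≈1.13.
All 23 m³ of Low Meadow fit (value 41) ; 34 remain.
Ridge Plot: take in full, 16 m³ for value 26 ; 18 left.
18 m³ left: a 18/24 share of Orchard Row gives 37×18/24 = 27.75.
Total value = 94.75.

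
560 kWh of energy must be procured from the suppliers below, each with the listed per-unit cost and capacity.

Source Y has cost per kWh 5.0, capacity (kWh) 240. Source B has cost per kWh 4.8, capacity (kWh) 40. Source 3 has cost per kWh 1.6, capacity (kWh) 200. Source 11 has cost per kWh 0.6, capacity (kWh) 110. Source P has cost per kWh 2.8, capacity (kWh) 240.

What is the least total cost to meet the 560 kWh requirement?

Cheapest first:
Source 11 at 0.6: take all 110 kWh ; 450 still needed.
Source 3 (1.6): use full 200 ; 250 kWh to go.
Source P at 2.8: take all 240 kWh ; 10 still needed.
Source B at 4.8: take 10 of its 40 ; requirement met.
Source Y: unused.
Cost = 110×0.6 + 200×1.6 + 240×2.8 + 10×4.8 = 1106.

1106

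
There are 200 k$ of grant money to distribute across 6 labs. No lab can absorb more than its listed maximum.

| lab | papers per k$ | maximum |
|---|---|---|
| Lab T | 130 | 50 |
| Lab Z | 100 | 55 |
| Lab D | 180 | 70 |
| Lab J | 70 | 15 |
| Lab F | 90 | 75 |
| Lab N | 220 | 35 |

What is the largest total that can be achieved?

Order the labs by papers per k$: Lab N 220 > Lab D 180 > Lab T 130 > Lab Z 100 > Lab F 90 > Lab J 70.
Lab N takes 35 to reach its cap of 35 ; 165 left.
Give Lab D 70 to hit its cap of 70 ; 95 left.
Give Lab T 50 to hit its cap of 50 ; 45 left.
Lab Z has room for 55 but only 45 remain, so it gets 45.
Total = 130×50 + 100×45 + 180×70 + 220×35 = 31300.

31300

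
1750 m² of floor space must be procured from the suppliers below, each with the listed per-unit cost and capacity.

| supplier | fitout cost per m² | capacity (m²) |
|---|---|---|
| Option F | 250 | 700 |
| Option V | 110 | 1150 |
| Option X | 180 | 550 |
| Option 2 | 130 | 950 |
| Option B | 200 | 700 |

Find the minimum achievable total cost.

204500

Use suppliers in increasing cost order.
Option V at 110: take all 1150 m² — 600 still needed.
Option 2 at 130: take 600 of its 950 — requirement met.
Option X, Option B, Option F: unused.
Cost = 1150×110 + 600×130 = 204500.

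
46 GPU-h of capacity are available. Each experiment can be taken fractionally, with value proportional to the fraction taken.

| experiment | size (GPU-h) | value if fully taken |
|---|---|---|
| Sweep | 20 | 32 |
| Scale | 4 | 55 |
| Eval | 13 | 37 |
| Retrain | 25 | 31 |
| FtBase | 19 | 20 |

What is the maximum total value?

135.16

Best value per unit of size first: Scale 55/4≈13.8, Eval 37/13≈2.85, Sweep 32/20≈1.6, Retrain 31/25≈1.24, FtBase 20/19≈1.05.
All 4 GPU-h of Scale fit (value 55) ; 42 remain.
Take all of Eval (13 GPU-h, value 37) ; 29 GPU-h left.
Take all of Sweep (20 GPU-h, value 32) ; 9 GPU-h left.
Fill the last 9 GPU-h with part of Retrain: 9/25 of it earns 11.16.
Total value = 135.16.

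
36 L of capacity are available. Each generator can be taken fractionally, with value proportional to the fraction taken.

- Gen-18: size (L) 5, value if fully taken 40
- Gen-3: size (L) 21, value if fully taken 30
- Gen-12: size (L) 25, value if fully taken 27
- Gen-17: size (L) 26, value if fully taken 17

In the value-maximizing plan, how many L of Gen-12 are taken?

10

Sort by value density: Gen-18 40/5≈8, Gen-3 30/21≈1.43, Gen-12 27/25≈1.08, Gen-17 17/26≈0.654.
All 5 L of Gen-18 fit (value 40) → 31 remain.
Gen-3: take in full, 21 L for value 30 → 10 left.
10 L left: a 10/25 share of Gen-12 gives 27×10/25 = 10.8.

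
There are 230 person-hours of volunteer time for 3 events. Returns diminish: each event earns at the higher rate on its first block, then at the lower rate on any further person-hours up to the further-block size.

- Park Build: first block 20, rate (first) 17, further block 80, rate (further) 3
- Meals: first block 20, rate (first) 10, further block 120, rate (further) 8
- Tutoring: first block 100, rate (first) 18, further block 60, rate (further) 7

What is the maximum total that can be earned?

Rank every tier by rate: Tutoring/tier1 18 > Park Build/tier1 17 > Meals/tier1 10 > Meals/tier2 8 > Tutoring/tier2 7 > Park Build/tier2 3.
Fill Tutoring tier1 block (100 at 18) — 130 left.
Park Build/tier1 (17): +20 — 110 left.
Meals tier1 at 10: fill all 20 — 90 left.
Meals/tier2: +90 of 120 at 8; pool empty.
Total = 18×100 + 17×20 + 10×20 + 8×90 = 3060.

3060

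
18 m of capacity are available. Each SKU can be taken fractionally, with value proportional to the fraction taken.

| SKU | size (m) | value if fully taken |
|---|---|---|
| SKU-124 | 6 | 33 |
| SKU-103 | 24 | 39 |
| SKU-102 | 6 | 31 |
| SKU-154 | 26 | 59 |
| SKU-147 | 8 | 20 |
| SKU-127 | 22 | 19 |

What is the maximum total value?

Sort by value density: SKU-124 33/6≈5.5, SKU-102 31/6≈5.17, SKU-147 20/8≈2.5, SKU-154 59/26≈2.27, SKU-103 39/24≈1.62, SKU-127 19/22≈0.864.
All 6 m of SKU-124 fit (value 33) — 12 remain.
SKU-102: take in full, 6 m for value 31 — 6 left.
Only 6 m remain; take 6/8 of SKU-147 for value 20×6/8 = 15.
Total value = 79.

79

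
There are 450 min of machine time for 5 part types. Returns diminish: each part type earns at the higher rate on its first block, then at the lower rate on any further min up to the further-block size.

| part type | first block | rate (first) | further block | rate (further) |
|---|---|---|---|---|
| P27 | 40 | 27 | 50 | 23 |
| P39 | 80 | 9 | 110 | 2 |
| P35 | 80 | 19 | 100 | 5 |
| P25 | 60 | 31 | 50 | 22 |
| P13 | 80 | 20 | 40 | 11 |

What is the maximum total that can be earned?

9200

Order all 10 blocks by rate: P25/tier1 31 > P27/tier1 27 > P27/tier2 23 > P25/tier2 22 > P13/tier1 20 > P35/tier1 19 > P13/tier2 11 > P39/tier1 9 > P35/tier2 5 > P39/tier2 2.
P25 tier1 at 31: fill all 60 → 390 left.
P27 tier1 at 27: fill all 40 → 350 left.
P27 tier2 at 23: fill all 50 → 300 left.
P25 tier2 at 22: fill all 50 → 250 left.
P13/tier1 (20): +80 → 170 left.
P35/tier1 (19): +80 → 90 left.
P13 tier2 at 11: fill all 40 → 50 left.
50 remain; put them into P39 tier1 at 9.
Total = 31×60 + 27×40 + 23×50 + 22×50 + 20×80 + 19×80 + 11×40 + 9×50 = 9200.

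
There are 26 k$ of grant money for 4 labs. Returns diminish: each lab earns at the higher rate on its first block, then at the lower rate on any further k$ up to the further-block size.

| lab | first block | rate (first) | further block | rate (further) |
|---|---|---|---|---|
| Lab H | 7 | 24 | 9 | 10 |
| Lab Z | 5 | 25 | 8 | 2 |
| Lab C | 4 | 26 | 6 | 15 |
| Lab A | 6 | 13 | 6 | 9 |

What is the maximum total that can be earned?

Treat each block as its own option and order by rate: Lab C/first 26 > Lab Z/first 25 > Lab H/first 24 > Lab C/second 15 > Lab A/first 13 > Lab H/second 10 > Lab A/second 9 > Lab Z/second 2.
Lab C/first (26): +4 ; 22 left.
Fill Lab Z first block (5 at 25) ; 17 left.
Lab H/first (24): +7 ; 10 left.
Lab C second at 15: fill all 6 ; 4 left.
Lab A/first: +4 of 6 at 13; pool empty.
Total = 26×4 + 25×5 + 24×7 + 15×6 + 13×4 = 539.

539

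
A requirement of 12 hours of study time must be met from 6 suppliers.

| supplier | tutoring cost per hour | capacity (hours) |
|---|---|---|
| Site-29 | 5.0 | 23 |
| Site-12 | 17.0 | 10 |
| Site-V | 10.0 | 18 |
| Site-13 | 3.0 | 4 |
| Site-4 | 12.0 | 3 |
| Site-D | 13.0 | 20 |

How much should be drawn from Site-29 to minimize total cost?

Fill from the cheapest supplier first.
Take 4 from Site-13 at 3.0 → need 8 more.
Take 8 from Site-29 at 5.0 to finish.
Site-V, Site-4, Site-D, Site-12: unused.

8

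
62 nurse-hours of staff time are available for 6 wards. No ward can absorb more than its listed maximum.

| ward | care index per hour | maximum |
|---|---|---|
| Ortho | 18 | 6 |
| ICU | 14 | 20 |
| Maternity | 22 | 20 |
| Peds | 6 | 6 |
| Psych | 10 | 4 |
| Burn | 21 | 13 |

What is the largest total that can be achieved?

Highest care index per hour first: Maternity 22 > Burn 21 > Ortho 18 > ICU 14 > Psych 10 > Peds 6.
Give Maternity 20 to hit its cap of 20 — 42 left.
Burn: +13 to 13 (cap) — 29 left.
Ortho: +6 to 6 (cap) — 23 left.
Give ICU 20 to hit its cap of 20 — 3 left.
Psych has room for 4 but only 3 remain, so it gets 3.
Total = 18×6 + 14×20 + 22×20 + 10×3 + 21×13 = 1131.

1131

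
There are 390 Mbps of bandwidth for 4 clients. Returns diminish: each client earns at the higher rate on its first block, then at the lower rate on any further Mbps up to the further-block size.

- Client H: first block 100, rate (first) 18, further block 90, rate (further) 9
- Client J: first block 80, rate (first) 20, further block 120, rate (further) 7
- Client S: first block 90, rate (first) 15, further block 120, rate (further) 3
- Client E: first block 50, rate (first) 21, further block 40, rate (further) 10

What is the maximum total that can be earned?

6470

Treat each block as its own option and order by rate: Client E/tier1 21 > Client J/tier1 20 > Client H/tier1 18 > Client S/tier1 15 > Client E/tier2 10 > Client H/tier2 9 > Client J/tier2 7 > Client S/tier2 3.
Client E/tier1 (21): +50 — 340 left.
Client J/tier1 (20): +80 — 260 left.
Client H/tier1 (18): +100 — 160 left.
Fill Client S tier1 block (90 at 15) — 70 left.
Client E/tier2 (10): +40 — 30 left.
30 remain; put them into Client H tier2 at 9.
Total = 21×50 + 20×80 + 18×100 + 15×90 + 10×40 + 9×30 = 6470.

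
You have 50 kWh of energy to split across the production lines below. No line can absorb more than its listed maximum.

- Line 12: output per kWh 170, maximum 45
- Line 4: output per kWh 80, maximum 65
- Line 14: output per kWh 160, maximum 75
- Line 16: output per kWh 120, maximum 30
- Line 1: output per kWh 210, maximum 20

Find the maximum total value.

9300

Order the production lines by output per kWh: Line 1 210 > Line 12 170 > Line 14 160 > Line 16 120 > Line 4 80.
Line 1 takes 20 to reach its cap of 20 — 30 left.
Line 12 has room for 45 but only 30 remain, so it gets 30.
Total = 170×30 + 210×20 = 9300.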